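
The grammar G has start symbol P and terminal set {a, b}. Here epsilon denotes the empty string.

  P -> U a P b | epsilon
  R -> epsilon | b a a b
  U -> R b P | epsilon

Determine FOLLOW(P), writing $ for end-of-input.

FIRST(R): from R->epsilon we get {epsilon}; from R->b a a b we get {b}. So FIRST(R) = {epsilon, b}.
FIRST(U): from U->R b P we get {b}; from U->epsilon we get {epsilon}. So FIRST(U) = {epsilon, b}.
FIRST(P): from P->U a P b we get {a, b}; from P->epsilon we get {epsilon}. So FIRST(P) = {epsilon, a, b}.
FOLLOW(P) includes $ since P is the start symbol.
FOLLOW(R): in U->R b P, R is followed by b P with FIRST {b}. Thus FOLLOW(R) = {b}.
FOLLOW(U): in P->U a P b, U is followed by a P b with FIRST {a}. Thus FOLLOW(U) = {a}.
FOLLOW(P): in P->U a P b, P is followed by b with FIRST {b}; in U->R b P, the suffix after P is empty, so FOLLOW(P) ⊇ FOLLOW(U) = {a}. Thus FOLLOW(P) = {$, a, b}.

{$, a, b}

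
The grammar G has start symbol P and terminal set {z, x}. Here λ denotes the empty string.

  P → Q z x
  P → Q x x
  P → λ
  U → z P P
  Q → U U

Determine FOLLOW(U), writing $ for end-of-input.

{x, z}

FIRST(U) = {z}
FIRST(Q) = {z}  (via U U)
FIRST(P) = {λ, z}  (via Q z x, Q x x)
FOLLOW(P) includes $ since P is the start symbol.
FOLLOW(Q): in P→Q z x, Q is followed by z x with FIRST {z}; in P→Q x x, Q is followed by x x with FIRST {x}. Thus FOLLOW(Q) = {x, z}.
FOLLOW(U): in Q→U U (occurrence 1), U is followed by U with FIRST {z}; in Q→U U (occurrence 2), the suffix after U is empty, so FOLLOW(U) ⊇ FOLLOW(Q) = {x, z}. Thus FOLLOW(U) = {x, z}.
FOLLOW(P): in U→z P P (occurrence 1), P is followed by P with FIRST {λ, z}; in U→z P P (occurrence 1), the suffix after P is nullable, so FOLLOW(P) ⊇ FOLLOW(U) = {x, z}; in U→z P P (occurrence 2), the suffix after P is empty, so FOLLOW(P) ⊇ FOLLOW(U) = {x, z}. Thus FOLLOW(P) = {$, x, z}.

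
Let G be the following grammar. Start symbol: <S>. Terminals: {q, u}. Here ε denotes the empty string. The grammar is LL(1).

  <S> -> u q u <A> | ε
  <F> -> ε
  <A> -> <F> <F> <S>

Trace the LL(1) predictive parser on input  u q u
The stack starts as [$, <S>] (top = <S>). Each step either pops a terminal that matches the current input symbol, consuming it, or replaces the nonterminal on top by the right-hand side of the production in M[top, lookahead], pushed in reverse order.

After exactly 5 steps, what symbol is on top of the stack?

<F>

step 1: stack=$ <S>  input=u q u $  — expand <S> -> u q u <A>
step 2: stack=$ <A> u q u  input=u q u $  — match u
step 3: stack=$ <A> u q  input=q u $  — match q
step 4: stack=$ <A> u  input=u $  — match u
step 5: stack=$ <A>  input=$  — expand <A> -> <F> <F> <S>
Stack after step 5: $ <S> <F> <F> (top = <F>).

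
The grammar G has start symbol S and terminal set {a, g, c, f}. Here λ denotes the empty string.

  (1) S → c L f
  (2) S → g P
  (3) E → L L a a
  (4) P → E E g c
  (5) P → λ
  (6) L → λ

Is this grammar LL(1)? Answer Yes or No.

Yes

FIRST(S) = {c, g}
FIRST(E) = {a}
FIRST(P) = {λ, a}
FIRST(L) = {λ}
FOLLOW(S) = {$}
FOLLOW(E) = {a, g}
FOLLOW(P) = {$}
FOLLOW(L) = {a, f}
Each cell of M receives at most one production.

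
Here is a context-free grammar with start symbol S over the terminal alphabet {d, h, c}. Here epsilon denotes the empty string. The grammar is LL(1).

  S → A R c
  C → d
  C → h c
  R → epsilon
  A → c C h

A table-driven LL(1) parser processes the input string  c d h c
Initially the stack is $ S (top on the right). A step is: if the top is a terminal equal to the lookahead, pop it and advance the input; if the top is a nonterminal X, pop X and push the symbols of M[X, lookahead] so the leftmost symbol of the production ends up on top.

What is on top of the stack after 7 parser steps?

     Stack        Input      Action
  1  $ S          c d h c $  expand S → A R c
  2  $ c R A      c d h c $  expand A → c C h
  3  $ c R h C c  c d h c $  match c
  4  $ c R h C    d h c $    expand C → d
  5  $ c R h d    d h c $    match d
  6  $ c R h      h c $      match h
  7  $ c R        c $        expand R → epsilon
Stack after step 7: $ c (top = c).

c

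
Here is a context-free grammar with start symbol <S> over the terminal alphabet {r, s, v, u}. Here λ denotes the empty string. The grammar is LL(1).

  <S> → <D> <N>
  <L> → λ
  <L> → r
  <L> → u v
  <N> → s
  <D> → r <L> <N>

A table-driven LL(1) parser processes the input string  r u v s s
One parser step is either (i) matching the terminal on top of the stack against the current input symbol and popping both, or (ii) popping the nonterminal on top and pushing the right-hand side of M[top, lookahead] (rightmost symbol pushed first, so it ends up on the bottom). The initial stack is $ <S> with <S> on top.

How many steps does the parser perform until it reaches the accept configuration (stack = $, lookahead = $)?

      Stack            Input        Action
   1  $ <S>            r u v s s $  expand <S> → <D> <N>
   2  $ <N> <D>        r u v s s $  expand <D> → r <L> <N>
   3  $ <N> <N> <L> r  r u v s s $  match r
   4  $ <N> <N> <L>    u v s s $    expand <L> → u v
   5  $ <N> <N> v u    u v s s $    match u
   6  $ <N> <N> v      v s s $      match v
   7  $ <N> <N>        s s $        expand <N> → s
   8  $ <N> s          s s $        match s
   9  $ <N>            s $          expand <N> → s
  10  $ s              s $          match s
Accept reached after 10 steps.

10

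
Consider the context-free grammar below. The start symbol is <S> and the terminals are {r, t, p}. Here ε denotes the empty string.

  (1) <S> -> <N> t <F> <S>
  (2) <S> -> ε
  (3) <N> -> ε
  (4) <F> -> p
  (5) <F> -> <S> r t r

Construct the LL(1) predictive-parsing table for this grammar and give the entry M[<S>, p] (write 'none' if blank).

none

FIRST(<N>) = {ε}
FIRST(<S>) = {ε, t}  (via <N> t <F> <S>)
FIRST(<F>) = {p, r, t}  (via <S> r t r)
FOLLOW(<S>) includes $ since <S> is the start symbol.
FOLLOW(<S>): in <S>-><N> t <F> <S>, the suffix after <S> is empty (adds nothing new); in <F>-><S> r t r, <S> is followed by r t r with FIRST {r}. Thus FOLLOW(<S>) = {$, r}.
For <S> -> <N> t <F> <S>: FIRST(<N> t <F> <S>) = {t}, so it goes in M[<S>, t] for t ∈ {t}.
For <S> -> ε: FIRST(ε) = {ε}, so it goes in M[<S>, t] for t ∈ {}; since ε ∈ FIRST, also for every t ∈ FOLLOW(<S>) = {$, r}.
None of these place a production in M[<S>, p].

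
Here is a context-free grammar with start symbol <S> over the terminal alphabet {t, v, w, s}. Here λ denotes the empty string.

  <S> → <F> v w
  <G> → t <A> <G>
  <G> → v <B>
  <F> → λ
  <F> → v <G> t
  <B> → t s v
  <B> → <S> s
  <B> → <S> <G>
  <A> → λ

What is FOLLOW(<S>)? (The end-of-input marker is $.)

{$, s, t, v}

FIRST(<G>) = {t, v}
FIRST(<F>) = {λ, v}
FIRST(<A>) = {λ}
FIRST(<S>) = {v}  (via <F> v w)
FIRST(<B>) = {t, v}  (via <S> s, <S> <G>)
FOLLOW(<S>) includes $ since <S> is the start symbol.
FOLLOW(<S>): in <B>→<S> s, <S> is followed by s with FIRST {s}; in <B>→<S> <G>, <S> is followed by <G> with FIRST {t, v}. Thus FOLLOW(<S>) = {$, s, t, v}.
FOLLOW(<F>): in <S>→<F> v w, <F> is followed by v w with FIRST {v}. Thus FOLLOW(<F>) = {v}.
FOLLOW(<A>): in <G>→t <A> <G>, <A> is followed by <G> with FIRST {t, v}. Thus FOLLOW(<A>) = {t, v}.
FOLLOW(<G>): in <G>→t <A> <G>, the suffix after <G> is empty (adds nothing new); in <F>→v <G> t, <G> is followed by t with FIRST {t}; in <B>→<S> <G>, the suffix after <G> is empty, so FOLLOW(<G>) ⊇ FOLLOW(<B>) = {t}. Thus FOLLOW(<G>) = {t}.
FOLLOW(<B>): in <G>→v <B>, the suffix after <B> is empty, so FOLLOW(<B>) ⊇ FOLLOW(<G>) = {t}. Thus FOLLOW(<B>) = {t}.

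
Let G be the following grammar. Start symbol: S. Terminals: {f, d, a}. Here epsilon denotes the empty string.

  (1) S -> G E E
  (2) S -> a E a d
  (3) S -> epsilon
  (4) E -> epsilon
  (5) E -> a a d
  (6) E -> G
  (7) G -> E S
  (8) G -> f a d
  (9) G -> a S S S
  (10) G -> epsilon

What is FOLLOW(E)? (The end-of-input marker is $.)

FIRST(S) = {epsilon, a, f}  (via G E E)
FIRST(E) = {epsilon, a, f}  (via G)
FIRST(G) = {epsilon, a, f}  (via E S)
FOLLOW(S) includes $ since S is the start symbol.
FOLLOW(S): in G->E S, the suffix after S is empty, so FOLLOW(S) ⊇ FOLLOW(G) = {$, a, f}; in G->a S S S (occurrence 1), S is followed by S S with FIRST {epsilon, a, f}; in G->a S S S (occurrence 1), the suffix after S is nullable, so FOLLOW(S) ⊇ FOLLOW(G) = {$, a, f}; in G->a S S S (occurrence 2), S is followed by S with FIRST {epsilon, a, f}; in G->a S S S (occurrence 2), the suffix after S is nullable, so FOLLOW(S) ⊇ FOLLOW(G) = {$, a, f}; in G->a S S S (occurrence 3), the suffix after S is empty, so FOLLOW(S) ⊇ FOLLOW(G) = {$, a, f}. Thus FOLLOW(S) = {$, a, f}.
FOLLOW(E): in S->G E E (occurrence 1), E is followed by E with FIRST {epsilon, a, f}; in S->G E E (occurrence 1), the suffix after E is nullable, so FOLLOW(E) ⊇ FOLLOW(S) = {$, a, f}; in S->G E E (occurrence 2), the suffix after E is empty, so FOLLOW(E) ⊇ FOLLOW(S) = {$, a, f}; in S->a E a d, E is followed by a d with FIRST {a}; in G->E S, E is followed by S with FIRST {epsilon, a, f}; in G->E S, the suffix after E is nullable, so FOLLOW(E) ⊇ FOLLOW(G) = {$, a, f}. Thus FOLLOW(E) = {$, a, f}.
FOLLOW(G): in S->G E E, G is followed by E E with FIRST {epsilon, a, f}; in S->G E E, the suffix after G is nullable, so FOLLOW(G) ⊇ FOLLOW(S) = {$, a, f}; in E->G, the suffix after G is empty, so FOLLOW(G) ⊇ FOLLOW(E) = {$, a, f}. Thus FOLLOW(G) = {$, a, f}.

{$, a, f}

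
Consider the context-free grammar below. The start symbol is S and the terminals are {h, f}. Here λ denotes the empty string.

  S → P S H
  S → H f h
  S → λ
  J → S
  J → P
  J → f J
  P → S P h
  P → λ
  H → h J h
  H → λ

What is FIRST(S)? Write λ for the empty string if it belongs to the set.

{λ, f, h}

FIRST(H) = {λ, h}
FIRST(S) = {λ, f, h}  (via P S H, H f h)
FIRST(P) = {λ, f, h}  (via S P h)
FIRST(J) = {λ, f, h}  (via S, P)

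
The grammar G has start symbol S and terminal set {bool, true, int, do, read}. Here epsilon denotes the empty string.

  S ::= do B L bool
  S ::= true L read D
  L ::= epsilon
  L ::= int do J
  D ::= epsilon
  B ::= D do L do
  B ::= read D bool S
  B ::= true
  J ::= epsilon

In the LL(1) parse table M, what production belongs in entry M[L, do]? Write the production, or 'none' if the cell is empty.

L ::= epsilon

FIRST(S): from S::=do B L bool we get {do}; from S::=true L read D we get {true}. So FIRST(S) = {do, true}.
FIRST(L): from L::=epsilon we get {epsilon}; from L::=int do J we get {int}. So FIRST(L) = {epsilon, int}.
FIRST(D): from D::=epsilon we get {epsilon}. So FIRST(D) = {epsilon}.
FIRST(J): from J::=epsilon we get {epsilon}. So FIRST(J) = {epsilon}.
FIRST(B): from B::=D do L do we get {do}; from B::=read D bool S we get {read}; from B::=true we get {true}. So FIRST(B) = {do, read, true}.
FOLLOW(S) includes $ since S is the start symbol.
FOLLOW(L): in S::=do B L bool, L is followed by bool with FIRST {bool}; in S::=true L read D, L is followed by read D with FIRST {read}; in B::=D do L do, L is followed by do with FIRST {do}. Thus FOLLOW(L) = {bool, do, read}.
For L ::= epsilon: FIRST(epsilon) = {epsilon}, so it goes in M[L, t] for t ∈ {}; since epsilon ∈ FIRST, also for every t ∈ FOLLOW(L) = {bool, do, read}.
For L ::= int do J: FIRST(int do J) = {int}, so it goes in M[L, t] for t ∈ {int}.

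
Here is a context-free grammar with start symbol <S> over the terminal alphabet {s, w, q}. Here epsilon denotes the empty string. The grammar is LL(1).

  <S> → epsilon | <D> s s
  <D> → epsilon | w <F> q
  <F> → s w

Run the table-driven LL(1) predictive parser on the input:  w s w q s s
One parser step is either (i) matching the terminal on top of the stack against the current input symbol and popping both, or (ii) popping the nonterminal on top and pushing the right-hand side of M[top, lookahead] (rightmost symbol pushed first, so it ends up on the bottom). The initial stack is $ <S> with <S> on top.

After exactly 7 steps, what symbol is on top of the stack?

     Stack          Input          Action
  1  $ <S>          w s w q s s $  expand <S> → <D> s s
  2  $ s s <D>      w s w q s s $  expand <D> → w <F> q
  3  $ s s q <F> w  w s w q s s $  match w
  4  $ s s q <F>    s w q s s $    expand <F> → s w
  5  $ s s q w s    s w q s s $    match s
  6  $ s s q w      w q s s $      match w
  7  $ s s q        q s s $        match q
Stack after step 7: $ s s (top = s).

s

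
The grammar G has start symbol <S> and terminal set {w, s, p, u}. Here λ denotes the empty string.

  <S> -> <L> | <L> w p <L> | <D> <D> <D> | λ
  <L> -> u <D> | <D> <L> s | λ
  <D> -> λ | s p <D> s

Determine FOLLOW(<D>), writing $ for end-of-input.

{$, s, u, w}

FIRST(<D>) = {λ, s}
FIRST(<L>) = {λ, s, u}  (via <D> <L> s)
FIRST(<S>) = {λ, s, u, w}  (via <L>, <L> w p <L>, <D> <D> <D>)
FOLLOW(<S>) includes $ since <S> is the start symbol.
FOLLOW(<S>): <S> appears on no right-hand side. Thus FOLLOW(<S>) = {$}.
FOLLOW(<L>): in <S>-><L>, the suffix after <L> is empty, so FOLLOW(<L>) ⊇ FOLLOW(<S>) = {$}; in <S>-><L> w p <L> (occurrence 1), <L> is followed by w p <L> with FIRST {w}; in <S>-><L> w p <L> (occurrence 2), the suffix after <L> is empty, so FOLLOW(<L>) ⊇ FOLLOW(<S>) = {$}; in <L>-><D> <L> s, <L> is followed by s with FIRST {s}. Thus FOLLOW(<L>) = {$, s, w}.
FOLLOW(<D>): in <S>-><D> <D> <D> (occurrence 1), <D> is followed by <D> <D> with FIRST {λ, s}; in <S>-><D> <D> <D> (occurrence 1), the suffix after <D> is nullable, so FOLLOW(<D>) ⊇ FOLLOW(<S>) = {$}; in <S>-><D> <D> <D> (occurrence 2), <D> is followed by <D> with FIRST {λ, s}; in <S>-><D> <D> <D> (occurrence 2), the suffix after <D> is nullable, so FOLLOW(<D>) ⊇ FOLLOW(<S>) = {$}; in <S>-><D> <D> <D> (occurrence 3), the suffix after <D> is empty, so FOLLOW(<D>) ⊇ FOLLOW(<S>) = {$}; in <L>->u <D>, the suffix after <D> is empty, so FOLLOW(<D>) ⊇ FOLLOW(<L>) = {$, s, w}; in <L>-><D> <L> s, <D> is followed by <L> s with FIRST {s, u}; in <D>->s p <D> s, <D> is followed by s with FIRST {s}. Thus FOLLOW(<D>) = {$, s, u, w}.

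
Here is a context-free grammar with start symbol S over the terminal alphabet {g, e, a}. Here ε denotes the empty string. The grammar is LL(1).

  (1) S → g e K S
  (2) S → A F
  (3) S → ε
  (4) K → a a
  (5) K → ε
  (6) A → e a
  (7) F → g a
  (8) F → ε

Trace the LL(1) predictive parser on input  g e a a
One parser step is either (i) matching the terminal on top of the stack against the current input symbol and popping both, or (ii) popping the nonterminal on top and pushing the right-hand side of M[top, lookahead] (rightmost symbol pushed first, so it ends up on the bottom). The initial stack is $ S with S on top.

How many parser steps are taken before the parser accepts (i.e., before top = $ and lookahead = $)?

     Stack      Input      Action
  1  $ S        g e a a $  expand S → g e K S
  2  $ S K e g  g e a a $  match g
  3  $ S K e    e a a $    match e
  4  $ S K      a a $      expand K → a a
  5  $ S a a    a a $      match a
  6  $ S a      a $        match a
  7  $ S        $          expand S → ε
Accept reached after 7 steps.

7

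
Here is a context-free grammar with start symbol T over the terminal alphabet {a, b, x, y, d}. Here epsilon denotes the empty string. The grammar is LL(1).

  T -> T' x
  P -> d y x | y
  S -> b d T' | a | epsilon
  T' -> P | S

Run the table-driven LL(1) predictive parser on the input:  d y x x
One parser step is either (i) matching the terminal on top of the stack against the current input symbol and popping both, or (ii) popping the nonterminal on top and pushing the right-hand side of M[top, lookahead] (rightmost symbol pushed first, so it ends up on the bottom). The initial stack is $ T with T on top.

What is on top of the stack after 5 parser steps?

x

     Stack      Input      Action
  1  $ T        d y x x $  expand T -> T' x
  2  $ x T'     d y x x $  expand T' -> P
  3  $ x P      d y x x $  expand P -> d y x
  4  $ x x y d  d y x x $  match d
  5  $ x x y    y x x $    match y
Stack after step 5: $ x x (top = x).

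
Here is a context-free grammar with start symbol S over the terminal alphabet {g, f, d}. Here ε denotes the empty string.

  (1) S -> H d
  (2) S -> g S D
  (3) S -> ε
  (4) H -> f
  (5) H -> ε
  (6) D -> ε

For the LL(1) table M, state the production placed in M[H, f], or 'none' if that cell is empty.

H -> f

FIRST(H) = {ε, f}
FIRST(D) = {ε}
FIRST(S) = {ε, d, f, g}  (via H d)
FOLLOW(S) includes $ since S is the start symbol.
FOLLOW(H): in S->H d, H is followed by d with FIRST {d}. Thus FOLLOW(H) = {d}.
For H -> f: FIRST(f) = {f}, so it goes in M[H, t] for t ∈ {f}.
For H -> ε: FIRST(ε) = {ε}, so it goes in M[H, t] for t ∈ {}; since ε ∈ FIRST, also for every t ∈ FOLLOW(H) = {d}.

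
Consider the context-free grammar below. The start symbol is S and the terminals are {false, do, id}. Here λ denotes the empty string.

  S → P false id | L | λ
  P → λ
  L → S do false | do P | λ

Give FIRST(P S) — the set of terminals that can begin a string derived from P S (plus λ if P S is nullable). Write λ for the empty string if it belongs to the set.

{λ, do, false}

FIRST(P): from P→λ we get {λ}. So FIRST(P) = {λ}.
FIRST(S): from S→P false id we get {false}; from S→L we get {λ, do, false}; from S→λ we get {λ}. So FIRST(S) = {λ, do, false}.
FIRST(L): from L→S do false we get {do, false}; from L→do P we get {do}; from L→λ we get {λ}. So FIRST(L) = {λ, do, false}.
FIRST(P S): take FIRST of each symbol in turn, carrying on past any symbol whose FIRST contains λ; result {λ, do, false}.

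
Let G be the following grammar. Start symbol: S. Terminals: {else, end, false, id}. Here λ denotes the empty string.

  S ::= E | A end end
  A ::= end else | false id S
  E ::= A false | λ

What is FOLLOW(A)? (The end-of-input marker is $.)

{end, false}

FIRST(A): from A::=end else we get {end}; from A::=false id S we get {false}. So FIRST(A) = {end, false}.
FIRST(E): from E::=A false we get {end, false}; from E::=λ we get {λ}. So FIRST(E) = {λ, end, false}.
FIRST(S): from S::=E we get {λ, end, false}; from S::=A end end we get {end, false}. So FIRST(S) = {λ, end, false}.
FOLLOW(S) includes $ since S is the start symbol.
FOLLOW(A): in S::=A end end, A is followed by end end with FIRST {end}; in E::=A false, A is followed by false with FIRST {false}. Thus FOLLOW(A) = {end, false}.
FOLLOW(S): in A::=false id S, the suffix after S is empty, so FOLLOW(S) ⊇ FOLLOW(A) = {end, false}. Thus FOLLOW(S) = {$, end, false}.
FOLLOW(E): in S::=E, the suffix after E is empty, so FOLLOW(E) ⊇ FOLLOW(S) = {$, end, false}. Thus FOLLOW(E) = {$, end, false}.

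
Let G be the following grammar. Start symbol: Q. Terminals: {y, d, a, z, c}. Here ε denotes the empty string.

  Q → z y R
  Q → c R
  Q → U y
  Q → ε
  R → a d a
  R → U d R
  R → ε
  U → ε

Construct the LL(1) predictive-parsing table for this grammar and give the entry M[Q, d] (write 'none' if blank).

FIRST(U): from U→ε we get {ε}. So FIRST(U) = {ε}.
FIRST(Q): from Q→z y R we get {z}; from Q→c R we get {c}; from Q→U y we get {y}; from Q→ε we get {ε}. So FIRST(Q) = {ε, c, y, z}.
FIRST(R): from R→a d a we get {a}; from R→U d R we get {d}; from R→ε we get {ε}. So FIRST(R) = {ε, a, d}.
FOLLOW(Q) includes $ since Q is the start symbol.
FOLLOW(Q): Q appears on no right-hand side. Thus FOLLOW(Q) = {$}.
For Q → z y R: FIRST(z y R) = {z}, so it goes in M[Q, t] for t ∈ {z}.
For Q → c R: FIRST(c R) = {c}, so it goes in M[Q, t] for t ∈ {c}.
For Q → U y: FIRST(U y) = {y}, so it goes in M[Q, t] for t ∈ {y}.
For Q → ε: FIRST(ε) = {ε}, so it goes in M[Q, t] for t ∈ {}; since ε ∈ FIRST, also for every t ∈ FOLLOW(Q) = {$}.
None of these place a production in M[Q, d].

none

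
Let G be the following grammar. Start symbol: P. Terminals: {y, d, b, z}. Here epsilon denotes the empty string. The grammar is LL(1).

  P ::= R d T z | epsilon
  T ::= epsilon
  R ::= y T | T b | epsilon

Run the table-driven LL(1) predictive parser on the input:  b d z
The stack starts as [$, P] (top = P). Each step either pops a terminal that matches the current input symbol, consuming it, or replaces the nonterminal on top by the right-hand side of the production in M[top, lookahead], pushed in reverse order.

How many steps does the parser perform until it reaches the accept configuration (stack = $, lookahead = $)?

7

     Stack        Input    Action
  1  $ P          b d z $  expand P ::= R d T z
  2  $ z T d R    b d z $  expand R ::= T b
  3  $ z T d b T  b d z $  expand T ::= epsilon
  4  $ z T d b    b d z $  match b
  5  $ z T d      d z $    match d
  6  $ z T        z $      expand T ::= epsilon
  7  $ z          z $      match z
Accept reached after 7 steps.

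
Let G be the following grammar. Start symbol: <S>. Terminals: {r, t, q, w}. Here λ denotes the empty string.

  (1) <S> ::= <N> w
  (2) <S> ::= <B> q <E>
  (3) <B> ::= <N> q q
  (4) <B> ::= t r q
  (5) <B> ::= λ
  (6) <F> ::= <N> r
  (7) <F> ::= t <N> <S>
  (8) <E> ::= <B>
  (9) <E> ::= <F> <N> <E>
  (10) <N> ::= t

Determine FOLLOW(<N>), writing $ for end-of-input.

FIRST(<N>) = {t}
FIRST(<B>) = {λ, t}  (via <N> q q)
FIRST(<F>) = {t}  (via <N> r)
FIRST(<S>) = {q, t}  (via <N> w, <B> q <E>)
FIRST(<E>) = {λ, t}  (via <B>, <F> <N> <E>)
FOLLOW(<S>) includes $ since <S> is the start symbol.
FOLLOW(<F>): in <E>::=<F> <N> <E>, <F> is followed by <N> <E> with FIRST {t}. Thus FOLLOW(<F>) = {t}.
FOLLOW(<S>): in <F>::=t <N> <S>, the suffix after <S> is empty, so FOLLOW(<S>) ⊇ FOLLOW(<F>) = {t}. Thus FOLLOW(<S>) = {$, t}.
FOLLOW(<E>): in <S>::=<B> q <E>, the suffix after <E> is empty, so FOLLOW(<E>) ⊇ FOLLOW(<S>) = {$, t}; in <E>::=<F> <N> <E>, the suffix after <E> is empty (adds nothing new). Thus FOLLOW(<E>) = {$, t}.
FOLLOW(<B>): in <S>::=<B> q <E>, <B> is followed by q <E> with FIRST {q}; in <E>::=<B>, the suffix after <B> is empty, so FOLLOW(<B>) ⊇ FOLLOW(<E>) = {$, t}. Thus FOLLOW(<B>) = {$, q, t}.
FOLLOW(<N>): in <S>::=<N> w, <N> is followed by w with FIRST {w}; in <B>::=<N> q q, <N> is followed by q q with FIRST {q}; in <F>::=<N> r, <N> is followed by r with FIRST {r}; in <F>::=t <N> <S>, <N> is followed by <S> with FIRST {q, t}; in <E>::=<F> <N> <E>, <N> is followed by <E> with FIRST {λ, t}; in <E>::=<F> <N> <E>, the suffix after <N> is nullable, so FOLLOW(<N>) ⊇ FOLLOW(<E>) = {$, t}. Thus FOLLOW(<N>) = {$, q, r, t, w}.

{$, q, r, t, w}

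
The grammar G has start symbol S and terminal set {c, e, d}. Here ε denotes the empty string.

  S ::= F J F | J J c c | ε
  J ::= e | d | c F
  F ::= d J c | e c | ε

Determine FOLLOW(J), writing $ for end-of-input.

FIRST(J) = {c, d, e}
FIRST(F) = {ε, d, e}
FIRST(S) = {ε, c, d, e}  (via F J F, J J c c)
FOLLOW(S) includes $ since S is the start symbol.
FOLLOW(S): S appears on no right-hand side. Thus FOLLOW(S) = {$}.
FOLLOW(J): in S::=F J F, J is followed by F with FIRST {ε, d, e}; in S::=F J F, the suffix after J is nullable, so FOLLOW(J) ⊇ FOLLOW(S) = {$}; in S::=J J c c (occurrence 1), J is followed by J c c with FIRST {c, d, e}; in S::=J J c c (occurrence 2), J is followed by c c with FIRST {c}; in F::=d J c, J is followed by c with FIRST {c}. Thus FOLLOW(J) = {$, c, d, e}.
FOLLOW(F): in S::=F J F (occurrence 1), F is followed by J F with FIRST {c, d, e}; in S::=F J F (occurrence 2), the suffix after F is empty, so FOLLOW(F) ⊇ FOLLOW(S) = {$}; in J::=c F, the suffix after F is empty, so FOLLOW(F) ⊇ FOLLOW(J) = {$, c, d, e}. Thus FOLLOW(F) = {$, c, d, e}.

{$, c, d, e}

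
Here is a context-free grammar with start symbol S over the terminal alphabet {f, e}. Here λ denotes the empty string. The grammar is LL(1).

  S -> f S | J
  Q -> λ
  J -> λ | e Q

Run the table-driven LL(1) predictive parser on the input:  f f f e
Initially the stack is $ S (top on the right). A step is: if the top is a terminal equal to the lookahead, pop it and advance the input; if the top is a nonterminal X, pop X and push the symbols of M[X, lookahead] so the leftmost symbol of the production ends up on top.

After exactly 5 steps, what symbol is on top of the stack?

step 1: stack=$ S  input=f f f e $  — expand S -> f S
step 2: stack=$ S f  input=f f f e $  — match f
step 3: stack=$ S  input=f f e $  — expand S -> f S
step 4: stack=$ S f  input=f f e $  — match f
step 5: stack=$ S  input=f e $  — expand S -> f S
Stack after step 5: $ S f (top = f).

f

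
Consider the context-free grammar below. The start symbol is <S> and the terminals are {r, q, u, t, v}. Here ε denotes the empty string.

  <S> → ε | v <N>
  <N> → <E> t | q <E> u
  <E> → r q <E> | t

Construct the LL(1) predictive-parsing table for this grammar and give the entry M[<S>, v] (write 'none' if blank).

FIRST(<S>): from <S>→ε we get {ε}; from <S>→v <N> we get {v}. So FIRST(<S>) = {ε, v}.
FIRST(<E>): from <E>→r q <E> we get {r}; from <E>→t we get {t}. So FIRST(<E>) = {r, t}.
FIRST(<N>): from <N>→<E> t we get {r, t}; from <N>→q <E> u we get {q}. So FIRST(<N>) = {q, r, t}.
FOLLOW(<S>) includes $ since <S> is the start symbol.
FOLLOW(<S>): <S> appears on no right-hand side. Thus FOLLOW(<S>) = {$}.
For <S> → ε: FIRST(ε) = {ε}, so it goes in M[<S>, t] for t ∈ {}; since ε ∈ FIRST, also for every t ∈ FOLLOW(<S>) = {$}.
For <S> → v <N>: FIRST(v <N>) = {v}, so it goes in M[<S>, t] for t ∈ {v}.

<S> → v <N>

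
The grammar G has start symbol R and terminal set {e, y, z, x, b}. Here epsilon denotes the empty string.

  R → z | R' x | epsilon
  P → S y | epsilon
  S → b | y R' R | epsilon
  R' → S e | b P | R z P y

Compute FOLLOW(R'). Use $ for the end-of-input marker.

FIRST(S): from S→b we get {b}; from S→y R' R we get {y}; from S→epsilon we get {epsilon}. So FIRST(S) = {epsilon, b, y}.
FIRST(P): from P→S y we get {b, y}; from P→epsilon we get {epsilon}. So FIRST(P) = {epsilon, b, y}.
FIRST(R): from R→z we get {z}; from R→R' x we get {b, e, y, z}; from R→epsilon we get {epsilon}. So FIRST(R) = {epsilon, b, e, y, z}.
FIRST(R'): from R'→S e we get {b, e, y}; from R'→b P we get {b}; from R'→R z P y we get {b, e, y, z}. So FIRST(R') = {b, e, y, z}.
FOLLOW(R) includes $ since R is the start symbol.
FOLLOW(S): in P→S y, S is followed by y with FIRST {y}; in R'→S e, S is followed by e with FIRST {e}. Thus FOLLOW(S) = {e, y}.
FOLLOW(R): in S→y R' R, the suffix after R is empty, so FOLLOW(R) ⊇ FOLLOW(S) = {e, y}; in R'→R z P y, R is followed by z P y with FIRST {z}. Thus FOLLOW(R) = {$, e, y, z}.
FOLLOW(R'): in R→R' x, R' is followed by x with FIRST {x}; in S→y R' R, R' is followed by R with FIRST {epsilon, b, e, y, z}; in S→y R' R, the suffix after R' is nullable, so FOLLOW(R') ⊇ FOLLOW(S) = {e, y}. Thus FOLLOW(R') = {b, e, x, y, z}.
FOLLOW(P): in R'→b P, the suffix after P is empty, so FOLLOW(P) ⊇ FOLLOW(R') = {b, e, x, y, z}; in R'→R z P y, P is followed by y with FIRST {y}. Thus FOLLOW(P) = {b, e, x, y, z}.

{b, e, x, y, z}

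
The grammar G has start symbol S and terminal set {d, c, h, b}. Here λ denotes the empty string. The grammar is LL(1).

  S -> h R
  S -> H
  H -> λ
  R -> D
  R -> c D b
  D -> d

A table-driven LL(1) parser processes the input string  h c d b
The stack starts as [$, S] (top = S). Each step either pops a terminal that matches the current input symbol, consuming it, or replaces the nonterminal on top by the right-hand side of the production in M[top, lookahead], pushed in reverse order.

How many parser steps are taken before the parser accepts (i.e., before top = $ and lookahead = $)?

step 1: stack=$ S  input=h c d b $  — expand S -> h R
step 2: stack=$ R h  input=h c d b $  — match h
step 3: stack=$ R  input=c d b $  — expand R -> c D b
step 4: stack=$ b D c  input=c d b $  — match c
step 5: stack=$ b D  input=d b $  — expand D -> d
step 6: stack=$ b d  input=d b $  — match d
step 7: stack=$ b  input=b $  — match b
Accept reached after 7 steps.

7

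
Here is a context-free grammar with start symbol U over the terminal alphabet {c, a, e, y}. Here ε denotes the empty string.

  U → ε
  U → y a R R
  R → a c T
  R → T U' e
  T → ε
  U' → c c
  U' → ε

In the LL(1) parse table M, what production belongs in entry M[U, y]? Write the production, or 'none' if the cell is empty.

FIRST(U) = {ε, y}
FIRST(T) = {ε}
FIRST(U') = {ε, c}
FIRST(R) = {a, c, e}  (via T U' e)
FOLLOW(U) includes $ since U is the start symbol.
FOLLOW(U): U appears on no right-hand side. Thus FOLLOW(U) = {$}.
For U → ε: FIRST(ε) = {ε}, so it goes in M[U, t] for t ∈ {}; since ε ∈ FIRST, also for every t ∈ FOLLOW(U) = {$}.
For U → y a R R: FIRST(y a R R) = {y}, so it goes in M[U, t] for t ∈ {y}.

U → y a R R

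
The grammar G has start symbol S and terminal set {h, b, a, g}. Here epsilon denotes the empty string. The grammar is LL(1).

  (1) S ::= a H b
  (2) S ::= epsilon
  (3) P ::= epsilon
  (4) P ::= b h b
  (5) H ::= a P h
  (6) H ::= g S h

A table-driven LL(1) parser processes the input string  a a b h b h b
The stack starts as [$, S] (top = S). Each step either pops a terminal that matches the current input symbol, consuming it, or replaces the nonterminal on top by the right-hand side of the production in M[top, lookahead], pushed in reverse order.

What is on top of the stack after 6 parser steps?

     Stack        Input            Action
  1  $ S          a a b h b h b $  expand S ::= a H b
  2  $ b H a      a a b h b h b $  match a
  3  $ b H        a b h b h b $    expand H ::= a P h
  4  $ b h P a    a b h b h b $    match a
  5  $ b h P      b h b h b $      expand P ::= b h b
  6  $ b h b h b  b h b h b $      match b
Stack after step 6: $ b h b h (top = h).

h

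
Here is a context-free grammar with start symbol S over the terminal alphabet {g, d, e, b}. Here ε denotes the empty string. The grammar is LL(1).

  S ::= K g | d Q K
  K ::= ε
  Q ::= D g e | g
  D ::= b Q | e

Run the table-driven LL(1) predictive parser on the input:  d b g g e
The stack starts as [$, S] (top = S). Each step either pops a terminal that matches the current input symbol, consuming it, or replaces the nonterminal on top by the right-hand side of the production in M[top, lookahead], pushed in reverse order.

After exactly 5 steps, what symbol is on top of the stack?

Q

     Stack        Input        Action
  1  $ S          d b g g e $  expand S ::= d Q K
  2  $ K Q d      d b g g e $  match d
  3  $ K Q        b g g e $    expand Q ::= D g e
  4  $ K e g D    b g g e $    expand D ::= b Q
  5  $ K e g Q b  b g g e $    match b
Stack after step 5: $ K e g Q (top = Q).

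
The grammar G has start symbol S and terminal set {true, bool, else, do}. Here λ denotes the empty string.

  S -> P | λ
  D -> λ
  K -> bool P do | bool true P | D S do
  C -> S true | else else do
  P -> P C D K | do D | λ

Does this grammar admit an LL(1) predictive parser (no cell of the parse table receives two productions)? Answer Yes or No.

No

FIRST(S) = {λ, do, else, true}
FIRST(D) = {λ}
FIRST(K) = {bool, do, else, true}
FIRST(C) = {do, else, true}
FIRST(P) = {λ, do, else, true}
FOLLOW(S) = {$, do, true}
FOLLOW(D) = {$, bool, do, else, true}
FOLLOW(K) = {$, do, else, true}
FOLLOW(C) = {bool, do, else, true}
FOLLOW(P) = {$, do, else, true}
Cell M[C, else] receives both C -> S true and C -> else else do — the grammar is not LL(1).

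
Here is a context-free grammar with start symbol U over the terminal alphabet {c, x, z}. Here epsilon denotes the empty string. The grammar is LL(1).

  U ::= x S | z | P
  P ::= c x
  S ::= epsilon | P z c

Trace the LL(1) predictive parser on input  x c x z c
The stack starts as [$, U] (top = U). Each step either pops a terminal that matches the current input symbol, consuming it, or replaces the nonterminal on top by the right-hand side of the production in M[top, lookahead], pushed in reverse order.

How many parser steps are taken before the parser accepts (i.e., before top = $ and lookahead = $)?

8

step 1: stack=$ U  input=x c x z c $  — expand U ::= x S
step 2: stack=$ S x  input=x c x z c $  — match x
step 3: stack=$ S  input=c x z c $  — expand S ::= P z c
step 4: stack=$ c z P  input=c x z c $  — expand P ::= c x
step 5: stack=$ c z x c  input=c x z c $  — match c
step 6: stack=$ c z x  input=x z c $  — match x
step 7: stack=$ c z  input=z c $  — match z
step 8: stack=$ c  input=c $  — match c
Accept reached after 8 steps.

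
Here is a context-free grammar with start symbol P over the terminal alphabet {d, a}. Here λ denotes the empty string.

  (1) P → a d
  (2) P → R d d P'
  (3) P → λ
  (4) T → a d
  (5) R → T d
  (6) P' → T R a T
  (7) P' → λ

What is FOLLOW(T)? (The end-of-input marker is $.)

{$, a, d}

FIRST(T) = {a}
FIRST(R) = {a}  (via T d)
FIRST(P') = {λ, a}  (via T R a T)
FIRST(P) = {λ, a}  (via R d d P')
FOLLOW(P) includes $ since P is the start symbol.
FOLLOW(P): P appears on no right-hand side. Thus FOLLOW(P) = {$}.
FOLLOW(R): in P→R d d P', R is followed by d d P' with FIRST {d}; in P'→T R a T, R is followed by a T with FIRST {a}. Thus FOLLOW(R) = {a, d}.
FOLLOW(P'): in P→R d d P', the suffix after P' is empty, so FOLLOW(P') ⊇ FOLLOW(P) = {$}. Thus FOLLOW(P') = {$}.
FOLLOW(T): in R→T d, T is followed by d with FIRST {d}; in P'→T R a T (occurrence 1), T is followed by R a T with FIRST {a}; in P'→T R a T (occurrence 2), the suffix after T is empty, so FOLLOW(T) ⊇ FOLLOW(P') = {$}. Thus FOLLOW(T) = {$, a, d}.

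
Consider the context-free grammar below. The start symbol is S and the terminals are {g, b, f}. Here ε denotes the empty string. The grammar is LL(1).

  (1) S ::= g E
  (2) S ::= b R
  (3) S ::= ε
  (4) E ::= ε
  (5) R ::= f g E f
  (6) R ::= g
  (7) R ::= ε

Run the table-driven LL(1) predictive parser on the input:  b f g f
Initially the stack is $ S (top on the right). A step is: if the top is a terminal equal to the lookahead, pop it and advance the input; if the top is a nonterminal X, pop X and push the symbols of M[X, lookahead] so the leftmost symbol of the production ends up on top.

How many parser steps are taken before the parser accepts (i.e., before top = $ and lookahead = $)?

7

     Stack      Input      Action
  1  $ S        b f g f $  expand S ::= b R
  2  $ R b      b f g f $  match b
  3  $ R        f g f $    expand R ::= f g E f
  4  $ f E g f  f g f $    match f
  5  $ f E g    g f $      match g
  6  $ f E      f $        expand E ::= ε
  7  $ f        f $        match f
Accept reached after 7 steps.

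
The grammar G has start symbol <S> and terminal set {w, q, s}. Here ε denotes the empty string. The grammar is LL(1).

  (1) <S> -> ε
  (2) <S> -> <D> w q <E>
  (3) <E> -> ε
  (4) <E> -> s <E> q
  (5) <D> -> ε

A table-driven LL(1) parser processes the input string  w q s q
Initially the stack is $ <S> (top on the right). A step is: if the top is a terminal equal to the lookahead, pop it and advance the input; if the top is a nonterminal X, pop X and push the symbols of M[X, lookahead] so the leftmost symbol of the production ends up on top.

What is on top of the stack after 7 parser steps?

step 1: stack=$ <S>  input=w q s q $  — expand <S> -> <D> w q <E>
step 2: stack=$ <E> q w <D>  input=w q s q $  — expand <D> -> ε
step 3: stack=$ <E> q w  input=w q s q $  — match w
step 4: stack=$ <E> q  input=q s q $  — match q
step 5: stack=$ <E>  input=s q $  — expand <E> -> s <E> q
step 6: stack=$ q <E> s  input=s q $  — match s
step 7: stack=$ q <E>  input=q $  — expand <E> -> ε
Stack after step 7: $ q (top = q).

q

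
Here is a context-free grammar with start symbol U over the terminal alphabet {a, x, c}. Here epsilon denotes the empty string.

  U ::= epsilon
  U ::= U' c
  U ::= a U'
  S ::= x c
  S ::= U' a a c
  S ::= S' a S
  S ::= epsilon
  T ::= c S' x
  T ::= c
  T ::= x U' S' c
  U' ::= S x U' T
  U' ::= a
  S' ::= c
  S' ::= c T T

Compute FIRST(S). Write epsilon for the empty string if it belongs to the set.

FIRST(T) = {c, x}
FIRST(S') = {c}
FIRST(U) = {epsilon, a, c, x}  (via U' c)
FIRST(S) = {epsilon, a, c, x}  (via U' a a c, S' a S)
FIRST(U') = {a, c, x}  (via S x U' T)

{epsilon, a, c, x}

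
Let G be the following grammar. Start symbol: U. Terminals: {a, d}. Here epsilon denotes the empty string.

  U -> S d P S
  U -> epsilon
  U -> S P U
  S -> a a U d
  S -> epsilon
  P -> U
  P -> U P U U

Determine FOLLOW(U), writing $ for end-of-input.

{$, a, d}

FIRST(S) = {epsilon, a}
FIRST(U) = {epsilon, a, d}  (via S d P S, S P U)
FIRST(P) = {epsilon, a, d}  (via U, U P U U)
FOLLOW(U) includes $ since U is the start symbol.
FOLLOW(U): in U->S P U, the suffix after U is empty (adds nothing new); in S->a a U d, U is followed by d with FIRST {d}; in P->U, the suffix after U is empty, so FOLLOW(U) ⊇ FOLLOW(P) = {$, a, d}; in P->U P U U (occurrence 1), U is followed by P U U with FIRST {epsilon, a, d}; in P->U P U U (occurrence 1), the suffix after U is nullable, so FOLLOW(U) ⊇ FOLLOW(P) = {$, a, d}; in P->U P U U (occurrence 2), U is followed by U with FIRST {epsilon, a, d}; in P->U P U U (occurrence 2), the suffix after U is nullable, so FOLLOW(U) ⊇ FOLLOW(P) = {$, a, d}; in P->U P U U (occurrence 3), the suffix after U is empty, so FOLLOW(U) ⊇ FOLLOW(P) = {$, a, d}. Thus FOLLOW(U) = {$, a, d}.
FOLLOW(S): in U->S d P S (occurrence 1), S is followed by d P S with FIRST {d}; in U->S d P S (occurrence 2), the suffix after S is empty, so FOLLOW(S) ⊇ FOLLOW(U) = {$, a, d}; in U->S P U, S is followed by P U with FIRST {epsilon, a, d}; in U->S P U, the suffix after S is nullable, so FOLLOW(S) ⊇ FOLLOW(U) = {$, a, d}. Thus FOLLOW(S) = {$, a, d}.
FOLLOW(P): in U->S d P S, P is followed by S with FIRST {epsilon, a}; in U->S d P S, the suffix after P is nullable, so FOLLOW(P) ⊇ FOLLOW(U) = {$, a, d}; in U->S P U, P is followed by U with FIRST {epsilon, a, d}; in U->S P U, the suffix after P is nullable, so FOLLOW(P) ⊇ FOLLOW(U) = {$, a, d}; in P->U P U U, P is followed by U U with FIRST {epsilon, a, d}; in P->U P U U, the suffix after P is nullable (adds nothing new). Thus FOLLOW(P) = {$, a, d}.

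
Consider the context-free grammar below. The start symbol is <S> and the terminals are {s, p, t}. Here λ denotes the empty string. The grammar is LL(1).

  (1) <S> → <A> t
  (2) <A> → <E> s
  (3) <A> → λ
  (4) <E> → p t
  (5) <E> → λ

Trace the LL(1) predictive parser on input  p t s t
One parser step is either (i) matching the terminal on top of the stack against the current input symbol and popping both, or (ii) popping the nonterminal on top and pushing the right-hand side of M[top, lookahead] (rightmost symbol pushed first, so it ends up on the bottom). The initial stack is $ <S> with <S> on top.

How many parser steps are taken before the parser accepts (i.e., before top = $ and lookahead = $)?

     Stack      Input      Action
  1  $ <S>      p t s t $  expand <S> → <A> t
  2  $ t <A>    p t s t $  expand <A> → <E> s
  3  $ t s <E>  p t s t $  expand <E> → p t
  4  $ t s t p  p t s t $  match p
  5  $ t s t    t s t $    match t
  6  $ t s      s t $      match s
  7  $ t        t $        match t
Accept reached after 7 steps.

7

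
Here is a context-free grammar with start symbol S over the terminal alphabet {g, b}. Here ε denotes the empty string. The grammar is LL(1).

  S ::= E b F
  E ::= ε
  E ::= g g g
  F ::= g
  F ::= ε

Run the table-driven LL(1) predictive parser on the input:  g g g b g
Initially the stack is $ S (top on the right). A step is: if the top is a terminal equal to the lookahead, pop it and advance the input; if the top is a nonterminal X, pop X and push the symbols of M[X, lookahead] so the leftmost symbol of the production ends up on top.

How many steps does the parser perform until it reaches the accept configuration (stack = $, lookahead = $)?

8

step 1: stack=$ S  input=g g g b g $  — expand S ::= E b F
step 2: stack=$ F b E  input=g g g b g $  — expand E ::= g g g
step 3: stack=$ F b g g g  input=g g g b g $  — match g
step 4: stack=$ F b g g  input=g g b g $  — match g
step 5: stack=$ F b g  input=g b g $  — match g
step 6: stack=$ F b  input=b g $  — match b
step 7: stack=$ F  input=g $  — expand F ::= g
step 8: stack=$ g  input=g $  — match g
Accept reached after 8 steps.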